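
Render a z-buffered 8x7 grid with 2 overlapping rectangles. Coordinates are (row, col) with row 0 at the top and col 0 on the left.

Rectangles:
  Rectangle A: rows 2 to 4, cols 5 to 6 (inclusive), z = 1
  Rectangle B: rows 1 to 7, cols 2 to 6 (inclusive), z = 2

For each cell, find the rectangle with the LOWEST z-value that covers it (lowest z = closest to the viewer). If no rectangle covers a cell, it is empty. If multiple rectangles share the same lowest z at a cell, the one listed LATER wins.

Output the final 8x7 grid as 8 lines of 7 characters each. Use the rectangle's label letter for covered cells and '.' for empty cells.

.......
..BBBBB
..BBBAA
..BBBAA
..BBBAA
..BBBBB
..BBBBB
..BBBBB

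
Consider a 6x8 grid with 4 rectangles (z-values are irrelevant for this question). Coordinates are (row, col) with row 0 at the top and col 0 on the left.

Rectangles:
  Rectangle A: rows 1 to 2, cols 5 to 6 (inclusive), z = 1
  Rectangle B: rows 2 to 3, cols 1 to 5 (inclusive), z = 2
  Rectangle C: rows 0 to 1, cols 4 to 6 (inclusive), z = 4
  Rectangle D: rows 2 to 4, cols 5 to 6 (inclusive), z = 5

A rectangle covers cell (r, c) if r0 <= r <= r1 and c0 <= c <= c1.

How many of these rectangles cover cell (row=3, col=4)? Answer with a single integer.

Answer: 1

Derivation:
Check cell (3,4):
  A: rows 1-2 cols 5-6 -> outside (row miss)
  B: rows 2-3 cols 1-5 -> covers
  C: rows 0-1 cols 4-6 -> outside (row miss)
  D: rows 2-4 cols 5-6 -> outside (col miss)
Count covering = 1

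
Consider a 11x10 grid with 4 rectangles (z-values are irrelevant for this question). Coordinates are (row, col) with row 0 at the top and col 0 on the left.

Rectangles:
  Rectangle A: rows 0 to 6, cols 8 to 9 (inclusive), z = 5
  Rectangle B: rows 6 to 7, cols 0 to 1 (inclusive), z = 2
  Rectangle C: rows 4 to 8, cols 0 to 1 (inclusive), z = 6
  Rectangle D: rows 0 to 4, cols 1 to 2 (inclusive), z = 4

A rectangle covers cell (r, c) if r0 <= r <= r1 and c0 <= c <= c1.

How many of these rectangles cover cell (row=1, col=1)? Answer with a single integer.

Answer: 1

Derivation:
Check cell (1,1):
  A: rows 0-6 cols 8-9 -> outside (col miss)
  B: rows 6-7 cols 0-1 -> outside (row miss)
  C: rows 4-8 cols 0-1 -> outside (row miss)
  D: rows 0-4 cols 1-2 -> covers
Count covering = 1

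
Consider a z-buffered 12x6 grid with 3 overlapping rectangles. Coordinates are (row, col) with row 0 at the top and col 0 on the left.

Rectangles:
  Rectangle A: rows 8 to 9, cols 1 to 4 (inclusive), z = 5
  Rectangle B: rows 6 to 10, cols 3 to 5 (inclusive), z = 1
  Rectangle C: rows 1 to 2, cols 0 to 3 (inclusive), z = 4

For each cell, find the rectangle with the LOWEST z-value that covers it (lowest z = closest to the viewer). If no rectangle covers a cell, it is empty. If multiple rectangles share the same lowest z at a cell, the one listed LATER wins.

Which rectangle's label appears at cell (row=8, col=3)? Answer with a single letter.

Answer: B

Derivation:
Check cell (8,3):
  A: rows 8-9 cols 1-4 z=5 -> covers; best now A (z=5)
  B: rows 6-10 cols 3-5 z=1 -> covers; best now B (z=1)
  C: rows 1-2 cols 0-3 -> outside (row miss)
Winner: B at z=1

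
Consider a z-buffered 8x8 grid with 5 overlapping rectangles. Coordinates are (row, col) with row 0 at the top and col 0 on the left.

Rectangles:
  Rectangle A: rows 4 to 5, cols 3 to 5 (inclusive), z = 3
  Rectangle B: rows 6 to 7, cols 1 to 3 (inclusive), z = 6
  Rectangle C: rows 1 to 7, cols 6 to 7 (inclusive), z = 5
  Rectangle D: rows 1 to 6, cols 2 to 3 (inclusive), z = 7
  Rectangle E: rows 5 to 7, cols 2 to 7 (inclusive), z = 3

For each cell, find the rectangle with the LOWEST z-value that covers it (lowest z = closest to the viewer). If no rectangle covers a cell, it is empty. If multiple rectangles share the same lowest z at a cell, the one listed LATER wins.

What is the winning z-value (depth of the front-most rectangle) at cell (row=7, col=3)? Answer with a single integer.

Check cell (7,3):
  A: rows 4-5 cols 3-5 -> outside (row miss)
  B: rows 6-7 cols 1-3 z=6 -> covers; best now B (z=6)
  C: rows 1-7 cols 6-7 -> outside (col miss)
  D: rows 1-6 cols 2-3 -> outside (row miss)
  E: rows 5-7 cols 2-7 z=3 -> covers; best now E (z=3)
Winner: E at z=3

Answer: 3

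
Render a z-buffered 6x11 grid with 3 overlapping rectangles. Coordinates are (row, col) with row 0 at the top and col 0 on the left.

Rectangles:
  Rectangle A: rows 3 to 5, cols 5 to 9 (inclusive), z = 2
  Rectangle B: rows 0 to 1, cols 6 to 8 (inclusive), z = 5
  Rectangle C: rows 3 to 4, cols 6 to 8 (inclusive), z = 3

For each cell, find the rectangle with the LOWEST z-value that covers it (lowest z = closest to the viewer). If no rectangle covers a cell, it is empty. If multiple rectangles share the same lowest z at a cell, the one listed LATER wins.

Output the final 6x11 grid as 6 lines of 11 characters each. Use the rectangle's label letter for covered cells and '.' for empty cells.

......BBB..
......BBB..
...........
.....AAAAA.
.....AAAAA.
.....AAAAA.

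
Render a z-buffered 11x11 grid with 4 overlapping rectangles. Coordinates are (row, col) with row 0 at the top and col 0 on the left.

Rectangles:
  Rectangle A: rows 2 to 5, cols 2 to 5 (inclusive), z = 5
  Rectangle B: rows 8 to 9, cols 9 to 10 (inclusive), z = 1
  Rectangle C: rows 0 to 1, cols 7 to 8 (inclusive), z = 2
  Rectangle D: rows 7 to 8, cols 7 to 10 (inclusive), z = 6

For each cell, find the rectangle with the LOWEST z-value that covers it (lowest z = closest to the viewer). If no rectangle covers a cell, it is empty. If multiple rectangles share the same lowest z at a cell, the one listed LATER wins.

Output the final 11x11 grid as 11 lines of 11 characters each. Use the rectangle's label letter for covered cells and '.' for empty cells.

.......CC..
.......CC..
..AAAA.....
..AAAA.....
..AAAA.....
..AAAA.....
...........
.......DDDD
.......DDBB
.........BB
...........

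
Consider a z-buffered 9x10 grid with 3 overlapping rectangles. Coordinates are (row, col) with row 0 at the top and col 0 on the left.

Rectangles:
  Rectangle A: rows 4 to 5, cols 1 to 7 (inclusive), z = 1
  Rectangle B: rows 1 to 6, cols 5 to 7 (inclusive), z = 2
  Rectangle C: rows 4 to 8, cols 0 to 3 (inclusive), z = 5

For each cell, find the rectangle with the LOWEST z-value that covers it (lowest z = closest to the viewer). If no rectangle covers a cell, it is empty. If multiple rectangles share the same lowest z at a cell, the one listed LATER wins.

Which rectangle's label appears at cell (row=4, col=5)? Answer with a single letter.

Answer: A

Derivation:
Check cell (4,5):
  A: rows 4-5 cols 1-7 z=1 -> covers; best now A (z=1)
  B: rows 1-6 cols 5-7 z=2 -> covers; best now A (z=1)
  C: rows 4-8 cols 0-3 -> outside (col miss)
Winner: A at z=1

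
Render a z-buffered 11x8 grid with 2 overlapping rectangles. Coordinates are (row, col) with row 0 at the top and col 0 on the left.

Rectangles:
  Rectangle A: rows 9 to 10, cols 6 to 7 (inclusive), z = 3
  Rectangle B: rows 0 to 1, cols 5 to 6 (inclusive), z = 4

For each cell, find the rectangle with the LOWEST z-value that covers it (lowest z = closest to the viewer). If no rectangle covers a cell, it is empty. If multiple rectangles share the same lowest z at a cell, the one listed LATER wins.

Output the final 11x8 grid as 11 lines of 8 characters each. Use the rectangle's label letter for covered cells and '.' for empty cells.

.....BB.
.....BB.
........
........
........
........
........
........
........
......AA
......AA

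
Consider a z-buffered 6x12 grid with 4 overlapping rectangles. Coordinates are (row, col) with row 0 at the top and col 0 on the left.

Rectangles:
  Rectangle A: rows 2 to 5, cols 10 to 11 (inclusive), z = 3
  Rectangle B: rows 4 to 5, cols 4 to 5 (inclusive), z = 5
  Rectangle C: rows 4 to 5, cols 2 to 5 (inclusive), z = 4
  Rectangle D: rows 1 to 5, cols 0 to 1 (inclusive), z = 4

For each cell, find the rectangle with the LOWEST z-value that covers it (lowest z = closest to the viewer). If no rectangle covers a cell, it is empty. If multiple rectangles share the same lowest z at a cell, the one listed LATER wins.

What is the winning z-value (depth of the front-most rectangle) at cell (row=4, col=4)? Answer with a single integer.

Answer: 4

Derivation:
Check cell (4,4):
  A: rows 2-5 cols 10-11 -> outside (col miss)
  B: rows 4-5 cols 4-5 z=5 -> covers; best now B (z=5)
  C: rows 4-5 cols 2-5 z=4 -> covers; best now C (z=4)
  D: rows 1-5 cols 0-1 -> outside (col miss)
Winner: C at z=4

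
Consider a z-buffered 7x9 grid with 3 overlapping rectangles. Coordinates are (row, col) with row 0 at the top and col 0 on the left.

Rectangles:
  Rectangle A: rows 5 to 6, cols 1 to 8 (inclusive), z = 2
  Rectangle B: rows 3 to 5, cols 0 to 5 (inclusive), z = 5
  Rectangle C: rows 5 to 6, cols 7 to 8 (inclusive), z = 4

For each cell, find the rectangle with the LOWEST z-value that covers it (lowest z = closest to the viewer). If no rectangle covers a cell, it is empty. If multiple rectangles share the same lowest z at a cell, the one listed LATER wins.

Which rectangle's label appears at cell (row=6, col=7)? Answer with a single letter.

Check cell (6,7):
  A: rows 5-6 cols 1-8 z=2 -> covers; best now A (z=2)
  B: rows 3-5 cols 0-5 -> outside (row miss)
  C: rows 5-6 cols 7-8 z=4 -> covers; best now A (z=2)
Winner: A at z=2

Answer: A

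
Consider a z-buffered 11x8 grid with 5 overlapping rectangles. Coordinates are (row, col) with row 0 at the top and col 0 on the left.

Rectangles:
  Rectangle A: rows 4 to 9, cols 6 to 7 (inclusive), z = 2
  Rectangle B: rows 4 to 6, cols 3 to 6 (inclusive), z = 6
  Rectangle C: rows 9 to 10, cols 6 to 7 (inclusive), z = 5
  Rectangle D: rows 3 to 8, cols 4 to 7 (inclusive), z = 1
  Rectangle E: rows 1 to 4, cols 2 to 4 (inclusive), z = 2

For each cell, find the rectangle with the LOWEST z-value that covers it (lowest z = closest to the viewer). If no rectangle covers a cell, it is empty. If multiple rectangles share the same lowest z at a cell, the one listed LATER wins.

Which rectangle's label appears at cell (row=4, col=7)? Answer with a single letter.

Answer: D

Derivation:
Check cell (4,7):
  A: rows 4-9 cols 6-7 z=2 -> covers; best now A (z=2)
  B: rows 4-6 cols 3-6 -> outside (col miss)
  C: rows 9-10 cols 6-7 -> outside (row miss)
  D: rows 3-8 cols 4-7 z=1 -> covers; best now D (z=1)
  E: rows 1-4 cols 2-4 -> outside (col miss)
Winner: D at z=1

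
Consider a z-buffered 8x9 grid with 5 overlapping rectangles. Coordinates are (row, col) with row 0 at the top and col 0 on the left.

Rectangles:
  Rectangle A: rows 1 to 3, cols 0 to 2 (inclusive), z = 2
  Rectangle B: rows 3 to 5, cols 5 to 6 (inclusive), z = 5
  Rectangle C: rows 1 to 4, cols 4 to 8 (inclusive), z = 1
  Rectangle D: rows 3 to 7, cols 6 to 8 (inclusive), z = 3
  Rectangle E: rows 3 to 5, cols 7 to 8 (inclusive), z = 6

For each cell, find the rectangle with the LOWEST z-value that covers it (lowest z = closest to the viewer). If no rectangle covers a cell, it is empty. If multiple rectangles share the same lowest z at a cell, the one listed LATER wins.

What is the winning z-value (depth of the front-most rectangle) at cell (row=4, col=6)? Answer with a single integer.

Answer: 1

Derivation:
Check cell (4,6):
  A: rows 1-3 cols 0-2 -> outside (row miss)
  B: rows 3-5 cols 5-6 z=5 -> covers; best now B (z=5)
  C: rows 1-4 cols 4-8 z=1 -> covers; best now C (z=1)
  D: rows 3-7 cols 6-8 z=3 -> covers; best now C (z=1)
  E: rows 3-5 cols 7-8 -> outside (col miss)
Winner: C at z=1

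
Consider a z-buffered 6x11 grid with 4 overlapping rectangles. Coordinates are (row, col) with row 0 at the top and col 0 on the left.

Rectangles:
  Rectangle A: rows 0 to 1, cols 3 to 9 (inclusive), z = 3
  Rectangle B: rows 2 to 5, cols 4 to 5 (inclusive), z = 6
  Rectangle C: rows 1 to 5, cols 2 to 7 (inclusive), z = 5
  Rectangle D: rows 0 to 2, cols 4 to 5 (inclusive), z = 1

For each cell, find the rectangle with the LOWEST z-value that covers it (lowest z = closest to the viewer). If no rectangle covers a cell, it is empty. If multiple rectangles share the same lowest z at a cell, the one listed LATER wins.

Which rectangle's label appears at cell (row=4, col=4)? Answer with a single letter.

Answer: C

Derivation:
Check cell (4,4):
  A: rows 0-1 cols 3-9 -> outside (row miss)
  B: rows 2-5 cols 4-5 z=6 -> covers; best now B (z=6)
  C: rows 1-5 cols 2-7 z=5 -> covers; best now C (z=5)
  D: rows 0-2 cols 4-5 -> outside (row miss)
Winner: C at z=5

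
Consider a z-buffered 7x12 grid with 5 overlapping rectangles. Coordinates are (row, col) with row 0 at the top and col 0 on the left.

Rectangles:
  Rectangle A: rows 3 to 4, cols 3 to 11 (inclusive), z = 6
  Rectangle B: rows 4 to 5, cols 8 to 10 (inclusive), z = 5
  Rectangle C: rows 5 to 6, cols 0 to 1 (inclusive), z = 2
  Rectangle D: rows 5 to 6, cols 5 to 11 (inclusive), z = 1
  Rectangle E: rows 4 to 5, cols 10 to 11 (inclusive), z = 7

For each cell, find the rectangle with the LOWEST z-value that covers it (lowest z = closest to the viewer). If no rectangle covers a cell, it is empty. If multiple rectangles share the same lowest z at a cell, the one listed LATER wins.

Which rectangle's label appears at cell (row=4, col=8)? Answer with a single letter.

Answer: B

Derivation:
Check cell (4,8):
  A: rows 3-4 cols 3-11 z=6 -> covers; best now A (z=6)
  B: rows 4-5 cols 8-10 z=5 -> covers; best now B (z=5)
  C: rows 5-6 cols 0-1 -> outside (row miss)
  D: rows 5-6 cols 5-11 -> outside (row miss)
  E: rows 4-5 cols 10-11 -> outside (col miss)
Winner: B at z=5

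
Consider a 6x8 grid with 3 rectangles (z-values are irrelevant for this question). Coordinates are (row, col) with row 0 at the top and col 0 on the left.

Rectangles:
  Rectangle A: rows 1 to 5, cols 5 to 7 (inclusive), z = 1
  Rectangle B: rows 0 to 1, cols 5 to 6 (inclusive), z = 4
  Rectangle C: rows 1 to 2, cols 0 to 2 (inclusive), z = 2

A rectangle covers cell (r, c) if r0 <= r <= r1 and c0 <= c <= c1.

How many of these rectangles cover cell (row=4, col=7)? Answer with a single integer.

Check cell (4,7):
  A: rows 1-5 cols 5-7 -> covers
  B: rows 0-1 cols 5-6 -> outside (row miss)
  C: rows 1-2 cols 0-2 -> outside (row miss)
Count covering = 1

Answer: 1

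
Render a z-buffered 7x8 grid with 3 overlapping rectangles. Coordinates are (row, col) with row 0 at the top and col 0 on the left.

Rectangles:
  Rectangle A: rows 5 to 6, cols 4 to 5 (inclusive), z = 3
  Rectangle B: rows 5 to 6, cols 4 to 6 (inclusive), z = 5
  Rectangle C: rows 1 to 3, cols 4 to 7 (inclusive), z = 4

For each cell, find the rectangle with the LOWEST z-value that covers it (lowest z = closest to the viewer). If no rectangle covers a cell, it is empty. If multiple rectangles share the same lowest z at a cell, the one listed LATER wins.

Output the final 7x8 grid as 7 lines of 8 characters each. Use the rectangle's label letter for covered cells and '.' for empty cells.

........
....CCCC
....CCCC
....CCCC
........
....AAB.
....AAB.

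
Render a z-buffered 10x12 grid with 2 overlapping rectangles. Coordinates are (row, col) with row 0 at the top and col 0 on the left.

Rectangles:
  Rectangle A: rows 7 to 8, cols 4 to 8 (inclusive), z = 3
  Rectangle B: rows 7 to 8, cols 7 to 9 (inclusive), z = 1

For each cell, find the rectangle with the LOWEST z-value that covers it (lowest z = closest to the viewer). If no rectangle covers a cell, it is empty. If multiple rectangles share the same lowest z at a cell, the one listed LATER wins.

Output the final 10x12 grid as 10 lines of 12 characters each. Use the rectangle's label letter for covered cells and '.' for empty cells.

............
............
............
............
............
............
............
....AAABBB..
....AAABBB..
............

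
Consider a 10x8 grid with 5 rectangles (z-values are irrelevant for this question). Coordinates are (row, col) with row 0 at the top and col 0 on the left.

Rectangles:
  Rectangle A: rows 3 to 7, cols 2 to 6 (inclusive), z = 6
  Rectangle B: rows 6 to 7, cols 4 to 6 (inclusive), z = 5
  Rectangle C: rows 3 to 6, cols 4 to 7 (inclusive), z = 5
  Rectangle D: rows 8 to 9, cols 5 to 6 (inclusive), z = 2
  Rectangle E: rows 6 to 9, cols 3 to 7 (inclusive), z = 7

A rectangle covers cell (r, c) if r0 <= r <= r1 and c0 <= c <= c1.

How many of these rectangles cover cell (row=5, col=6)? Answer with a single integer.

Answer: 2

Derivation:
Check cell (5,6):
  A: rows 3-7 cols 2-6 -> covers
  B: rows 6-7 cols 4-6 -> outside (row miss)
  C: rows 3-6 cols 4-7 -> covers
  D: rows 8-9 cols 5-6 -> outside (row miss)
  E: rows 6-9 cols 3-7 -> outside (row miss)
Count covering = 2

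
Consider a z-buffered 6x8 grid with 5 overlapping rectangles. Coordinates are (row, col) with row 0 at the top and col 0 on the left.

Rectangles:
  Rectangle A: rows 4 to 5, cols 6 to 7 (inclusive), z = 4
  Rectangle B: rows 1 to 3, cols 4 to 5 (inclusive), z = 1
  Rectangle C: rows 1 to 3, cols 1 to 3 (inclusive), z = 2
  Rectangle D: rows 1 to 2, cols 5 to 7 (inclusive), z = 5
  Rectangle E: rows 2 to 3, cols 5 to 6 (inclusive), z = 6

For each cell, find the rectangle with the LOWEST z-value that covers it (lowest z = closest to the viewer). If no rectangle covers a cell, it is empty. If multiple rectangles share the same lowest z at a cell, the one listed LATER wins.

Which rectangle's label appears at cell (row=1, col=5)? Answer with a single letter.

Check cell (1,5):
  A: rows 4-5 cols 6-7 -> outside (row miss)
  B: rows 1-3 cols 4-5 z=1 -> covers; best now B (z=1)
  C: rows 1-3 cols 1-3 -> outside (col miss)
  D: rows 1-2 cols 5-7 z=5 -> covers; best now B (z=1)
  E: rows 2-3 cols 5-6 -> outside (row miss)
Winner: B at z=1

Answer: B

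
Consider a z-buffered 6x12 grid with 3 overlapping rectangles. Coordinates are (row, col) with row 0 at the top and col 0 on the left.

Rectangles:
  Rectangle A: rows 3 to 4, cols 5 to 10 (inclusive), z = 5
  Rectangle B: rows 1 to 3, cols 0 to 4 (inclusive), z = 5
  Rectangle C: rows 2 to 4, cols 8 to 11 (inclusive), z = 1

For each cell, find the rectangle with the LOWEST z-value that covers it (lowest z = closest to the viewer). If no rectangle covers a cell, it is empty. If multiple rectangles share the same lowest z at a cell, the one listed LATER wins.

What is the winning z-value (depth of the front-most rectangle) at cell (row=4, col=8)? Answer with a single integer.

Answer: 1

Derivation:
Check cell (4,8):
  A: rows 3-4 cols 5-10 z=5 -> covers; best now A (z=5)
  B: rows 1-3 cols 0-4 -> outside (row miss)
  C: rows 2-4 cols 8-11 z=1 -> covers; best now C (z=1)
Winner: C at z=1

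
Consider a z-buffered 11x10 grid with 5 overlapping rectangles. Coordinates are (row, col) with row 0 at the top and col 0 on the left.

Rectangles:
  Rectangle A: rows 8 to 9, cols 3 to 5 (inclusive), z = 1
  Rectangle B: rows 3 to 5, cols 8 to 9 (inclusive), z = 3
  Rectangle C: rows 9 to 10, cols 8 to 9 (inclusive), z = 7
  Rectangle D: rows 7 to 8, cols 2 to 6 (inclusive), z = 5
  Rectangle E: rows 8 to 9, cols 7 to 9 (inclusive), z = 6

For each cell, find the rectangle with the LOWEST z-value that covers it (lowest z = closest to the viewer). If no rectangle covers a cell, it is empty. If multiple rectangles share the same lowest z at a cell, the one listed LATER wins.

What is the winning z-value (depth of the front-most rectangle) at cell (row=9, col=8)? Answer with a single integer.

Check cell (9,8):
  A: rows 8-9 cols 3-5 -> outside (col miss)
  B: rows 3-5 cols 8-9 -> outside (row miss)
  C: rows 9-10 cols 8-9 z=7 -> covers; best now C (z=7)
  D: rows 7-8 cols 2-6 -> outside (row miss)
  E: rows 8-9 cols 7-9 z=6 -> covers; best now E (z=6)
Winner: E at z=6

Answer: 6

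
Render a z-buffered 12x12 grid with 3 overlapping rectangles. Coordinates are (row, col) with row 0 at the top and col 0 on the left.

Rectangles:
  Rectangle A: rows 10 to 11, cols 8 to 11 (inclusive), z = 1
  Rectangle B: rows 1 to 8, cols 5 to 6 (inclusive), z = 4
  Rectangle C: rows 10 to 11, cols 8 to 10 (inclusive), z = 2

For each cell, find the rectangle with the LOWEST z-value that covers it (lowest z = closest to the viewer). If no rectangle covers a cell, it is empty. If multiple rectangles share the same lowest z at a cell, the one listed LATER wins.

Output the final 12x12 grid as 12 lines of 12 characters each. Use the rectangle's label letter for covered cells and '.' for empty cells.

............
.....BB.....
.....BB.....
.....BB.....
.....BB.....
.....BB.....
.....BB.....
.....BB.....
.....BB.....
............
........AAAA
........AAAA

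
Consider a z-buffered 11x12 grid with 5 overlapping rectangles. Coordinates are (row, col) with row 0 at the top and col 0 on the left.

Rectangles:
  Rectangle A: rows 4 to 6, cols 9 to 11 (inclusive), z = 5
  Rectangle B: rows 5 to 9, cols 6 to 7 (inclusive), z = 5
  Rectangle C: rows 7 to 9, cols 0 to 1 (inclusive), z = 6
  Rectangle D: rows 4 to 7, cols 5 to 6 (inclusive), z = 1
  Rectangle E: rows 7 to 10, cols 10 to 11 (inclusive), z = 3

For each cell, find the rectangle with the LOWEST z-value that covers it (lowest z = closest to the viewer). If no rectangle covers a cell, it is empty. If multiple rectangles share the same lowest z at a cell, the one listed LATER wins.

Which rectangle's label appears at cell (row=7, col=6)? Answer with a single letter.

Answer: D

Derivation:
Check cell (7,6):
  A: rows 4-6 cols 9-11 -> outside (row miss)
  B: rows 5-9 cols 6-7 z=5 -> covers; best now B (z=5)
  C: rows 7-9 cols 0-1 -> outside (col miss)
  D: rows 4-7 cols 5-6 z=1 -> covers; best now D (z=1)
  E: rows 7-10 cols 10-11 -> outside (col miss)
Winner: D at z=1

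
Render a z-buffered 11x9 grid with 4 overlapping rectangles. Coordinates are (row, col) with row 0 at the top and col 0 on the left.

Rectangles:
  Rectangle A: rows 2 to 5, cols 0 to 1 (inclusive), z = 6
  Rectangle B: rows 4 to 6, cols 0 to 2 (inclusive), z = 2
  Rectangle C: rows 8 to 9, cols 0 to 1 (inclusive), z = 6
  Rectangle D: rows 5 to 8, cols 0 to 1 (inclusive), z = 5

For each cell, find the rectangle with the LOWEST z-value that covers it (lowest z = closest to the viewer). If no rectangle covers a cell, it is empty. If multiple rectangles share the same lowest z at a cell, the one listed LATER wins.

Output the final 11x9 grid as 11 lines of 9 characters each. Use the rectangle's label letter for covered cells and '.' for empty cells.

.........
.........
AA.......
AA.......
BBB......
BBB......
BBB......
DD.......
DD.......
CC.......
.........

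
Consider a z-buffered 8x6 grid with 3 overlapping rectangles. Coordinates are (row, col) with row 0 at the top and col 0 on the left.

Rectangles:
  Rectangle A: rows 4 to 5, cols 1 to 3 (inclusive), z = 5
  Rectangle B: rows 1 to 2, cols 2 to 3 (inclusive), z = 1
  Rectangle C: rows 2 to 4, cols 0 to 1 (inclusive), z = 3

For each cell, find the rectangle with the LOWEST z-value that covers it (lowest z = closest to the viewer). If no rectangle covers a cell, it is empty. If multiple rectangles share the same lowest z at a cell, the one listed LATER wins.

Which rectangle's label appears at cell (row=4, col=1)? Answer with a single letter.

Answer: C

Derivation:
Check cell (4,1):
  A: rows 4-5 cols 1-3 z=5 -> covers; best now A (z=5)
  B: rows 1-2 cols 2-3 -> outside (row miss)
  C: rows 2-4 cols 0-1 z=3 -> covers; best now C (z=3)
Winner: C at z=3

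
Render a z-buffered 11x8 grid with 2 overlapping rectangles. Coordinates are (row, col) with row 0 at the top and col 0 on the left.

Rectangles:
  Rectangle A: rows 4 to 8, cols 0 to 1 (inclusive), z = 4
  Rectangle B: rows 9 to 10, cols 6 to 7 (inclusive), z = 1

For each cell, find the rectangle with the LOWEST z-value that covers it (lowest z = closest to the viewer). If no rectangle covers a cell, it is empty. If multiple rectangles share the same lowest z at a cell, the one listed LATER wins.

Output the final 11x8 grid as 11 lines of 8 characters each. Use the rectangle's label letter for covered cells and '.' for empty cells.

........
........
........
........
AA......
AA......
AA......
AA......
AA......
......BB
......BB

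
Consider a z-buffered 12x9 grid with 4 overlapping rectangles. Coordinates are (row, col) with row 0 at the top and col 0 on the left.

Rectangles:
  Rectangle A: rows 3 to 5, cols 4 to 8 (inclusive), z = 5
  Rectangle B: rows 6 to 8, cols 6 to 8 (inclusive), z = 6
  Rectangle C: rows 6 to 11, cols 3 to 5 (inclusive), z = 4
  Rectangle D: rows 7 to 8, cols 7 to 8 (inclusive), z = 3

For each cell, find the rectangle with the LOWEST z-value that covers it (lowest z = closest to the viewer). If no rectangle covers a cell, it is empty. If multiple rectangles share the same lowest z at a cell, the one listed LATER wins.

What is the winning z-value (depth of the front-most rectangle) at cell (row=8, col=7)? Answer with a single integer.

Check cell (8,7):
  A: rows 3-5 cols 4-8 -> outside (row miss)
  B: rows 6-8 cols 6-8 z=6 -> covers; best now B (z=6)
  C: rows 6-11 cols 3-5 -> outside (col miss)
  D: rows 7-8 cols 7-8 z=3 -> covers; best now D (z=3)
Winner: D at z=3

Answer: 3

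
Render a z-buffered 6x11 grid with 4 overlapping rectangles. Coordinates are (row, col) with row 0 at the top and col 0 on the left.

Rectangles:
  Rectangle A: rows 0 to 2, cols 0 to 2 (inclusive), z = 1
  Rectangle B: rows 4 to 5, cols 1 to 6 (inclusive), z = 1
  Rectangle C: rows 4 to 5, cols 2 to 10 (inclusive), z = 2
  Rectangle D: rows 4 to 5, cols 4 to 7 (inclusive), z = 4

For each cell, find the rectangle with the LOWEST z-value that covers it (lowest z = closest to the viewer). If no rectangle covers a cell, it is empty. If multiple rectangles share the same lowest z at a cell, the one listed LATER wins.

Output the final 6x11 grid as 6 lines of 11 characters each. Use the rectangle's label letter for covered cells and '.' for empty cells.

AAA........
AAA........
AAA........
...........
.BBBBBBCCCC
.BBBBBBCCCC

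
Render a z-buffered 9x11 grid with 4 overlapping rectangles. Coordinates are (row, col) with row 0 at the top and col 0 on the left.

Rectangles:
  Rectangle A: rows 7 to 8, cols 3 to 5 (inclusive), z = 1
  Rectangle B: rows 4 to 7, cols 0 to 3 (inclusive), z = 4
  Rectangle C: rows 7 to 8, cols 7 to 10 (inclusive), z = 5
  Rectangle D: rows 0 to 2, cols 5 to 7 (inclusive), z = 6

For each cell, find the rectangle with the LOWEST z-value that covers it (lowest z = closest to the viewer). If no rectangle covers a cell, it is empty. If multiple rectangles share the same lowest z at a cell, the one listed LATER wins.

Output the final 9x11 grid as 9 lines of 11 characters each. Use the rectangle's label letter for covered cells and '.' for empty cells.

.....DDD...
.....DDD...
.....DDD...
...........
BBBB.......
BBBB.......
BBBB.......
BBBAAA.CCCC
...AAA.CCCC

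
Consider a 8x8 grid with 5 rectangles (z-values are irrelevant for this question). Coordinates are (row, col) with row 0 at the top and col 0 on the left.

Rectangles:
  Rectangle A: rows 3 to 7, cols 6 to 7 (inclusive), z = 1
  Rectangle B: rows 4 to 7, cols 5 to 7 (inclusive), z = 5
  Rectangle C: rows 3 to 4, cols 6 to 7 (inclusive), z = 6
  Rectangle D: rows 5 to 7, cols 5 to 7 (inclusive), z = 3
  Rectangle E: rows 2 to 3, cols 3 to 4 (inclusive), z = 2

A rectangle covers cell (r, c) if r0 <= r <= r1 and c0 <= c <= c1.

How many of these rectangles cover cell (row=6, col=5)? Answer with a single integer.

Check cell (6,5):
  A: rows 3-7 cols 6-7 -> outside (col miss)
  B: rows 4-7 cols 5-7 -> covers
  C: rows 3-4 cols 6-7 -> outside (row miss)
  D: rows 5-7 cols 5-7 -> covers
  E: rows 2-3 cols 3-4 -> outside (row miss)
Count covering = 2

Answer: 2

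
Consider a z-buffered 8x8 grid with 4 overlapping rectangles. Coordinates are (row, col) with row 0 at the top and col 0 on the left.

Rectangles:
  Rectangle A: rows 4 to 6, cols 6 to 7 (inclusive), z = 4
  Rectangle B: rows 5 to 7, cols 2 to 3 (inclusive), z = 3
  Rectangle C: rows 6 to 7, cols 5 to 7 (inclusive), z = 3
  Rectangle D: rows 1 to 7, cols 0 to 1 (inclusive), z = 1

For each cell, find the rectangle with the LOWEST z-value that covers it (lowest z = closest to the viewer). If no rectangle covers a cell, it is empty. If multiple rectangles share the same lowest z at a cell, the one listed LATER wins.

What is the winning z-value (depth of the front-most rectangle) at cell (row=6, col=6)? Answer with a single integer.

Answer: 3

Derivation:
Check cell (6,6):
  A: rows 4-6 cols 6-7 z=4 -> covers; best now A (z=4)
  B: rows 5-7 cols 2-3 -> outside (col miss)
  C: rows 6-7 cols 5-7 z=3 -> covers; best now C (z=3)
  D: rows 1-7 cols 0-1 -> outside (col miss)
Winner: C at z=3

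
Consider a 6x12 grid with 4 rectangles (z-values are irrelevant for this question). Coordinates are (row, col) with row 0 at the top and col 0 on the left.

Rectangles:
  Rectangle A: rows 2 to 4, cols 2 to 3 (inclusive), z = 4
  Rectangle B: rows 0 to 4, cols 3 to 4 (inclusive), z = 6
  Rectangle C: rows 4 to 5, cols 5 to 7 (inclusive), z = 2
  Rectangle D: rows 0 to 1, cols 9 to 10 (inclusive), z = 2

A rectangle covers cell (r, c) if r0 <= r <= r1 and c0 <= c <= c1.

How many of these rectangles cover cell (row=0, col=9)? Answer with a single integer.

Answer: 1

Derivation:
Check cell (0,9):
  A: rows 2-4 cols 2-3 -> outside (row miss)
  B: rows 0-4 cols 3-4 -> outside (col miss)
  C: rows 4-5 cols 5-7 -> outside (row miss)
  D: rows 0-1 cols 9-10 -> covers
Count covering = 1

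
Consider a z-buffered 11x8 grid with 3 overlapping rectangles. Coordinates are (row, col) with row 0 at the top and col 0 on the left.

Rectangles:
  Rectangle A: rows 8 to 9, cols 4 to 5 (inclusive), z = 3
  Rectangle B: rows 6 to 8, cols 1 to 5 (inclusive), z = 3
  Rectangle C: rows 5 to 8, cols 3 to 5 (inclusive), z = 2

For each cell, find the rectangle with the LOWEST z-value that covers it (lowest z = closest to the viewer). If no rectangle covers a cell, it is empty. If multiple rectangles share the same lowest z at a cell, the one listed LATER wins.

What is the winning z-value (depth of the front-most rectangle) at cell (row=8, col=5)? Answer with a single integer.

Answer: 2

Derivation:
Check cell (8,5):
  A: rows 8-9 cols 4-5 z=3 -> covers; best now A (z=3)
  B: rows 6-8 cols 1-5 z=3 -> covers; best now B (z=3)
  C: rows 5-8 cols 3-5 z=2 -> covers; best now C (z=2)
Winner: C at z=2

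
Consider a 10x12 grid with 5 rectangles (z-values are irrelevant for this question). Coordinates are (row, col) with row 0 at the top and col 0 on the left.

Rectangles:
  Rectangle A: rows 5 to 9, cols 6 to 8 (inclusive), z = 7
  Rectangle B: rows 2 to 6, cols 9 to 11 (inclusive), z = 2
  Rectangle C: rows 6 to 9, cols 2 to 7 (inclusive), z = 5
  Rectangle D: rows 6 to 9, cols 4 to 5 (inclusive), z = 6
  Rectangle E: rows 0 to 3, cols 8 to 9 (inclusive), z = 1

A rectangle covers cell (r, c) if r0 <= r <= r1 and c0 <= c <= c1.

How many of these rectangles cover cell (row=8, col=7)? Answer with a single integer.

Answer: 2

Derivation:
Check cell (8,7):
  A: rows 5-9 cols 6-8 -> covers
  B: rows 2-6 cols 9-11 -> outside (row miss)
  C: rows 6-9 cols 2-7 -> covers
  D: rows 6-9 cols 4-5 -> outside (col miss)
  E: rows 0-3 cols 8-9 -> outside (row miss)
Count covering = 2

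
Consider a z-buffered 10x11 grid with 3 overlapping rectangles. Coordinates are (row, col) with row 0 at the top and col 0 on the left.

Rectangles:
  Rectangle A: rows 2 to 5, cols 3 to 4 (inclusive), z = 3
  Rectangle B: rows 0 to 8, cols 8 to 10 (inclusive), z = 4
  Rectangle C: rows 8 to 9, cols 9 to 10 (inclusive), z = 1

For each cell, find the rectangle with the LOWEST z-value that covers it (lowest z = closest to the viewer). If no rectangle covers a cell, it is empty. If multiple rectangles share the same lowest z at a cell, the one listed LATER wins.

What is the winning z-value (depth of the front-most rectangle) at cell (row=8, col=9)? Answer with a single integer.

Answer: 1

Derivation:
Check cell (8,9):
  A: rows 2-5 cols 3-4 -> outside (row miss)
  B: rows 0-8 cols 8-10 z=4 -> covers; best now B (z=4)
  C: rows 8-9 cols 9-10 z=1 -> covers; best now C (z=1)
Winner: C at z=1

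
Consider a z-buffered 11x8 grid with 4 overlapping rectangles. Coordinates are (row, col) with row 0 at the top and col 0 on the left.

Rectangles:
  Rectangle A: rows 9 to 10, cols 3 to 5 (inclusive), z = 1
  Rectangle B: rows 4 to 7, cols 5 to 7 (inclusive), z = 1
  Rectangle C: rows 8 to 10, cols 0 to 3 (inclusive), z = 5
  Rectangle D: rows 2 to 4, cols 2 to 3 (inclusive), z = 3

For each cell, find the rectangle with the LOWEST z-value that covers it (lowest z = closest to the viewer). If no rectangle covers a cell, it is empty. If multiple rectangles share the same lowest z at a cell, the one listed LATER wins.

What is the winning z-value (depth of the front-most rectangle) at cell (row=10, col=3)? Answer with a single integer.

Check cell (10,3):
  A: rows 9-10 cols 3-5 z=1 -> covers; best now A (z=1)
  B: rows 4-7 cols 5-7 -> outside (row miss)
  C: rows 8-10 cols 0-3 z=5 -> covers; best now A (z=1)
  D: rows 2-4 cols 2-3 -> outside (row miss)
Winner: A at z=1

Answer: 1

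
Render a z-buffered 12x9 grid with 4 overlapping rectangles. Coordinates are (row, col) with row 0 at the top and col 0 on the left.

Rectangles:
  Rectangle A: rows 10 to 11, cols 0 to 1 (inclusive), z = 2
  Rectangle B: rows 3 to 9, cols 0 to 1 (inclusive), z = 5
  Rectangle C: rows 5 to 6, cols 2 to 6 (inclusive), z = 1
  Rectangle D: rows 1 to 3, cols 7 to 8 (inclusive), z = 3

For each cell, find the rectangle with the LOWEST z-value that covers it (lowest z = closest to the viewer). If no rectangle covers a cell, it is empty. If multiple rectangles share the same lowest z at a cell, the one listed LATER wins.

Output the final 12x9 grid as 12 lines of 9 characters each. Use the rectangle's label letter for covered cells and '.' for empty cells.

.........
.......DD
.......DD
BB.....DD
BB.......
BBCCCCC..
BBCCCCC..
BB.......
BB.......
BB.......
AA.......
AA.......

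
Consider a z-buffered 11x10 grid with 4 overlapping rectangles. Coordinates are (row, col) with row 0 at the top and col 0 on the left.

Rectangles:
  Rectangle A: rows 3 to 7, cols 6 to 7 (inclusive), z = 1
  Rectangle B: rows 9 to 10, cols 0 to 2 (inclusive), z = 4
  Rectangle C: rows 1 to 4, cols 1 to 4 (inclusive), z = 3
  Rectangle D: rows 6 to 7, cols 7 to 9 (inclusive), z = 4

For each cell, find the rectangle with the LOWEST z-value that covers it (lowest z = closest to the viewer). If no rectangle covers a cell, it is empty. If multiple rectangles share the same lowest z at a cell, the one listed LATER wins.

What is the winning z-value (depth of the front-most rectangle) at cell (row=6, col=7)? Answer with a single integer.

Check cell (6,7):
  A: rows 3-7 cols 6-7 z=1 -> covers; best now A (z=1)
  B: rows 9-10 cols 0-2 -> outside (row miss)
  C: rows 1-4 cols 1-4 -> outside (row miss)
  D: rows 6-7 cols 7-9 z=4 -> covers; best now A (z=1)
Winner: A at z=1

Answer: 1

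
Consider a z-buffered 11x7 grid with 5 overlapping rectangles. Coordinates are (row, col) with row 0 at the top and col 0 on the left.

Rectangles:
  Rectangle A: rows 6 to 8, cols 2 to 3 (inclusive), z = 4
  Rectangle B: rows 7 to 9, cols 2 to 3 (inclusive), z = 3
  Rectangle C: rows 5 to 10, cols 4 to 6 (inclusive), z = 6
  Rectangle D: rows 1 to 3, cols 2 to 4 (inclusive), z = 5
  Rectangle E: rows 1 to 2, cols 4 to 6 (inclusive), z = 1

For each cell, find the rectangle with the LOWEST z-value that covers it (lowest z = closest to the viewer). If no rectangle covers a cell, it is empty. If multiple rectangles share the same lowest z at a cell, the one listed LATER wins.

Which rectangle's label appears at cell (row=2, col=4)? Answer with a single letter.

Answer: E

Derivation:
Check cell (2,4):
  A: rows 6-8 cols 2-3 -> outside (row miss)
  B: rows 7-9 cols 2-3 -> outside (row miss)
  C: rows 5-10 cols 4-6 -> outside (row miss)
  D: rows 1-3 cols 2-4 z=5 -> covers; best now D (z=5)
  E: rows 1-2 cols 4-6 z=1 -> covers; best now E (z=1)
Winner: E at z=1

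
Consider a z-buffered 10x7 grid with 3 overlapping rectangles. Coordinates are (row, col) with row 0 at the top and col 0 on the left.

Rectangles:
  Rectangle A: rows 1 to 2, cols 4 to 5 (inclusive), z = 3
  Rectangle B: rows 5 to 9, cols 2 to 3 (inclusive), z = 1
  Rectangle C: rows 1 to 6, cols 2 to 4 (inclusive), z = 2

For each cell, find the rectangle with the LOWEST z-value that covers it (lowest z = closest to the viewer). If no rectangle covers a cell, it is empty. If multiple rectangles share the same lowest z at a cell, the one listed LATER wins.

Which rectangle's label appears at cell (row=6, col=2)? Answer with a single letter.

Check cell (6,2):
  A: rows 1-2 cols 4-5 -> outside (row miss)
  B: rows 5-9 cols 2-3 z=1 -> covers; best now B (z=1)
  C: rows 1-6 cols 2-4 z=2 -> covers; best now B (z=1)
Winner: B at z=1

Answer: B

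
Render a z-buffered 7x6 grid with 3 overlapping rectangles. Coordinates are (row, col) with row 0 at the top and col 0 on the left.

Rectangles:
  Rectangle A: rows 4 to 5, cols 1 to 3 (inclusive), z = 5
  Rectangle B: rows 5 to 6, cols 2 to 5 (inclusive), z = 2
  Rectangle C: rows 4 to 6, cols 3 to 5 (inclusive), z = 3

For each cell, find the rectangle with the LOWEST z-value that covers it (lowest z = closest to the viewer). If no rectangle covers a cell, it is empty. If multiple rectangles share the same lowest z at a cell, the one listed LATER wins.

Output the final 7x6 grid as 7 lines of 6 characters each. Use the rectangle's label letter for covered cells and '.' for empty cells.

......
......
......
......
.AACCC
.ABBBB
..BBBB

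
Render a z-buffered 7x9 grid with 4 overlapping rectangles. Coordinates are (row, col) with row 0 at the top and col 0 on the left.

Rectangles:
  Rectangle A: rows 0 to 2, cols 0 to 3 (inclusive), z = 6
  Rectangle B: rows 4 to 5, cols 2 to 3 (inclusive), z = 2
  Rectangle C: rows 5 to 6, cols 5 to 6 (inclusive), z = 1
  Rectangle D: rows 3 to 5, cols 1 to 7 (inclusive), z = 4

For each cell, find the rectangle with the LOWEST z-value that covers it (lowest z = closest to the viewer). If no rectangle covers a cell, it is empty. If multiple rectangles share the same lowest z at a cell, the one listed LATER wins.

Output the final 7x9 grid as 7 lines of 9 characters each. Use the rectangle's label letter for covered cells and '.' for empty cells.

AAAA.....
AAAA.....
AAAA.....
.DDDDDDD.
.DBBDDDD.
.DBBDCCD.
.....CC..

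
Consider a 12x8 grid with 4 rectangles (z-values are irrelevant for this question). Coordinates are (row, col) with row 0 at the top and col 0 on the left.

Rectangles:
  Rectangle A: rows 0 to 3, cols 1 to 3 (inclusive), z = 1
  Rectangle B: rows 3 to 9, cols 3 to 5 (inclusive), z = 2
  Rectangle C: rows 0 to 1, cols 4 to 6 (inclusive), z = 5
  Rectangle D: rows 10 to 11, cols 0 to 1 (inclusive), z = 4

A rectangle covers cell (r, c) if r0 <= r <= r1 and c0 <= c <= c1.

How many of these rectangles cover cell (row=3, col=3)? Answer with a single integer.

Answer: 2

Derivation:
Check cell (3,3):
  A: rows 0-3 cols 1-3 -> covers
  B: rows 3-9 cols 3-5 -> covers
  C: rows 0-1 cols 4-6 -> outside (row miss)
  D: rows 10-11 cols 0-1 -> outside (row miss)
Count covering = 2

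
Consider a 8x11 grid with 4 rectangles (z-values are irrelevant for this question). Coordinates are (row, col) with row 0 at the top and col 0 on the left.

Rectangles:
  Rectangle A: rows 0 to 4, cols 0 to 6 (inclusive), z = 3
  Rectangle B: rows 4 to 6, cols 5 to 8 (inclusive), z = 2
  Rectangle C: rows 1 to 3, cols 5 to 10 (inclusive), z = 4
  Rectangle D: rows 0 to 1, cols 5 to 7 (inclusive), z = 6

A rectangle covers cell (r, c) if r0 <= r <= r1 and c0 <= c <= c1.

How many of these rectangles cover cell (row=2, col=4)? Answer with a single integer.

Answer: 1

Derivation:
Check cell (2,4):
  A: rows 0-4 cols 0-6 -> covers
  B: rows 4-6 cols 5-8 -> outside (row miss)
  C: rows 1-3 cols 5-10 -> outside (col miss)
  D: rows 0-1 cols 5-7 -> outside (row miss)
Count covering = 1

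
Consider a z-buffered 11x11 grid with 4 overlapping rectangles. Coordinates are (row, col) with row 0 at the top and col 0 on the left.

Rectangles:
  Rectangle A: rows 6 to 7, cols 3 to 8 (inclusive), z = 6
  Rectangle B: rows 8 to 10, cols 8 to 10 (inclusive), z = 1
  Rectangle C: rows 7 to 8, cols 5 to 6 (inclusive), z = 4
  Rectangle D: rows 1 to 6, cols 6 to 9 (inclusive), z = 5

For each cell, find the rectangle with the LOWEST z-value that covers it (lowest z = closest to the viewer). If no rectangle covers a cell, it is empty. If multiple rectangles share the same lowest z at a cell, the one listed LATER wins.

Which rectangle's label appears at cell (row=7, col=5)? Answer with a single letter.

Check cell (7,5):
  A: rows 6-7 cols 3-8 z=6 -> covers; best now A (z=6)
  B: rows 8-10 cols 8-10 -> outside (row miss)
  C: rows 7-8 cols 5-6 z=4 -> covers; best now C (z=4)
  D: rows 1-6 cols 6-9 -> outside (row miss)
Winner: C at z=4

Answer: C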